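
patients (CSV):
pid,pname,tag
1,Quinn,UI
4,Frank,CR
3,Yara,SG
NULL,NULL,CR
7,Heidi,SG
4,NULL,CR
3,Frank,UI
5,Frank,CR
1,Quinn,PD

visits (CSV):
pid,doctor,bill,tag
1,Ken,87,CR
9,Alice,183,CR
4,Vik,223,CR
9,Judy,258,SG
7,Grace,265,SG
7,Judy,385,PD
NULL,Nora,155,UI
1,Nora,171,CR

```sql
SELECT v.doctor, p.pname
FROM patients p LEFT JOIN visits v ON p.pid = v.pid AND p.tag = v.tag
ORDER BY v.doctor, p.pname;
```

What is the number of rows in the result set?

9

LEFT JOIN keeps every row from `patients`; unmatched rows get NULL for `visits`'s columns.
Matching on p.pid = v.pid AND p.tag = v.tag. A NULL in a compared column never satisfies the condition.
- p (pid=1, tag=UI) has no partner → padded with NULL.
- p (pid=4, tag=CR) pairs with 1 row(s) of v.
- p (pid=3, tag=SG) has no partner → padded with NULL.
- p (pid=NULL, tag=CR) has no partner → padded with NULL.
- p (pid=7, tag=SG) pairs with 1 row(s) of v.
- p (pid=4, tag=CR) pairs with 1 row(s) of v.
- p (pid=3, tag=UI) has no partner → padded with NULL.
- p (pid=5, tag=CR) has no partner → padded with NULL.
- p (pid=1, tag=PD) has no partner → padded with NULL.
Total: 3 matched + 6 padded = 9 rows.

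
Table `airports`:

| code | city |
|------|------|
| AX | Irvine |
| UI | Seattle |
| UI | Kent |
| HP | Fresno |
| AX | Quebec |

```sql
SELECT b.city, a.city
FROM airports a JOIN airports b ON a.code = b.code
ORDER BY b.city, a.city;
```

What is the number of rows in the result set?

9

INNER JOIN keeps only pairs where the ON condition holds.
Matching on a.code = b.code.
- a (code=AX) pairs with 2 row(s) of b.
- a (code=UI) pairs with 2 row(s) of b.
- a (code=UI) pairs with 2 row(s) of b.
- a (code=HP) pairs with 1 row(s) of b.
- a (code=AX) pairs with 2 row(s) of b.
Total: 9 rows.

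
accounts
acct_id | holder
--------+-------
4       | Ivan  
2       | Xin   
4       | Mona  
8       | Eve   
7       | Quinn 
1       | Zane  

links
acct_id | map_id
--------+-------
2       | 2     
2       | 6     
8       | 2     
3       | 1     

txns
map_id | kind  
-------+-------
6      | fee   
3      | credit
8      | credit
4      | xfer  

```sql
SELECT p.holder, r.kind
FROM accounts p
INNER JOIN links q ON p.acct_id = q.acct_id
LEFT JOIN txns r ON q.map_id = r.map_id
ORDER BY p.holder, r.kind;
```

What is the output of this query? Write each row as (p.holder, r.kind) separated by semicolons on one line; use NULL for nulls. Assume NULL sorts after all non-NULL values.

(Eve, NULL); (Xin, fee); (Xin, NULL)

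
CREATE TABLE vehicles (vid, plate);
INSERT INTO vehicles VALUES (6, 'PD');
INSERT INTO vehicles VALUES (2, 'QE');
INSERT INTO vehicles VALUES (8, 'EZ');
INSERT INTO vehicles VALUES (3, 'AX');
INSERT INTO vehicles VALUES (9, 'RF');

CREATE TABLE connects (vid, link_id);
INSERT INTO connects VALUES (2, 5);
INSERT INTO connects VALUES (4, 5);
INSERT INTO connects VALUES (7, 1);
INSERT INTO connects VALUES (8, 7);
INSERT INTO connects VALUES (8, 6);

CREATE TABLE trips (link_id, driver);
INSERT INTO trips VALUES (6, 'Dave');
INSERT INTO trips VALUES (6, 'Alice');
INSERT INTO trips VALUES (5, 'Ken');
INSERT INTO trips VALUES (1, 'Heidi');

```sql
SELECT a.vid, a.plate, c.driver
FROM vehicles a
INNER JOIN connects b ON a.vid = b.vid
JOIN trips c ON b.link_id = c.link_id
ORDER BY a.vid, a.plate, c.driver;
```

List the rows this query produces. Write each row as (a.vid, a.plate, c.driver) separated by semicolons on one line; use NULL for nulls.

(2, QE, Ken); (8, EZ, Alice); (8, EZ, Dave)

Joins associate left-to-right: vehicles INNER JOIN connects on vid gives 3 intermediate row(s).
Then INNER JOIN `trips c` on link_id: keep only rows whose b.link_id appears in c.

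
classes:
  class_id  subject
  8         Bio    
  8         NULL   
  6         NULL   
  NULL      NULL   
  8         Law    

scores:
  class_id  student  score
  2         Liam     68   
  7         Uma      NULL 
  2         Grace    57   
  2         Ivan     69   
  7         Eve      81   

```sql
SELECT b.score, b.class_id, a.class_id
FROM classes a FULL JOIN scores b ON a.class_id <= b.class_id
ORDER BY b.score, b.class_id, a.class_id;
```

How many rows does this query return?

9

FULL OUTER JOIN keeps every row from both sides; unmatched rows get NULL for the other side's columns.
Matching on a.class_id <= b.class_id. A NULL in a compared column never satisfies the condition.
- a[0] class_id=8 → no match; kept with NULLs on the b side.
- a[1] class_id=8 → no match; kept with NULLs on the b side.
- a[2] class_id=6 → 2 match(es) in b → 2 row(s).
- a[3] class_id=NULL → no match; kept with NULLs on the b side.
- a[4] class_id=8 → no match; kept with NULLs on the b side.
- 3 b row(s) had no a match → kept, a columns NULL.
Total: 2 matched + 7 padded = 9 rows.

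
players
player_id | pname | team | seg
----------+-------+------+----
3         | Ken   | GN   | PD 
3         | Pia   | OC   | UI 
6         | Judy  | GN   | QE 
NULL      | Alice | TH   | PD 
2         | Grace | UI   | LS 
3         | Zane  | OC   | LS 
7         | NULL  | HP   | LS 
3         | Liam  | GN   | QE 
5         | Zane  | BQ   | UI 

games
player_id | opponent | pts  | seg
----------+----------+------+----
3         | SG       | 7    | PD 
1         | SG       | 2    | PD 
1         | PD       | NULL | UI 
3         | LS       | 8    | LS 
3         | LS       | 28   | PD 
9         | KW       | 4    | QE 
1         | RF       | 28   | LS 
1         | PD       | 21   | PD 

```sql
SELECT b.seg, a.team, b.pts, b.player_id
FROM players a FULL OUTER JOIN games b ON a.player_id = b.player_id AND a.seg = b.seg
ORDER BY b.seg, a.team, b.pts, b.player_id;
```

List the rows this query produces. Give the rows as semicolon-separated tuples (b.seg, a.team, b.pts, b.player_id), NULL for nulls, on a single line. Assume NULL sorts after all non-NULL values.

(LS, OC, 8, 3); (LS, NULL, 28, 1); (PD, GN, 7, 3); (PD, GN, 28, 3); (PD, NULL, 2, 1); (PD, NULL, 21, 1); (QE, NULL, 4, 9); (UI, NULL, NULL, 1); (NULL, BQ, NULL, NULL); (NULL, GN, NULL, NULL); (NULL, GN, NULL, NULL); (NULL, HP, NULL, NULL); (NULL, OC, NULL, NULL); (NULL, TH, NULL, NULL); (NULL, UI, NULL, NULL)

FULL OUTER JOIN keeps every row from both sides; unmatched rows get NULL for the other side's columns.
Matching on a.player_id = b.player_id AND a.seg = b.seg. A NULL in a compared column never satisfies the condition.
Matched pairs: 3; unmatched a rows kept: 7; unmatched b rows kept: 5.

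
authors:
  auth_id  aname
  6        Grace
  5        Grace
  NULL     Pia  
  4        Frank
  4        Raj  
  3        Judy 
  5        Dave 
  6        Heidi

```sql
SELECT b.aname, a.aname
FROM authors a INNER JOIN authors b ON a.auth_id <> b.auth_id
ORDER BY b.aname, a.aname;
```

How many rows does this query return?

36

INNER JOIN keeps only pairs where the ON condition holds.
Matching on a.auth_id <> b.auth_id. A NULL in a compared column never satisfies the condition.
- a[0] auth_id=6 → 5 match(es) in b → 5 row(s).
- a[1] auth_id=5 → 5 match(es) in b → 5 row(s).
- a[2] auth_id=NULL → no match; dropped.
- a[3] auth_id=4 → 5 match(es) in b → 5 row(s).
- a[4] auth_id=4 → 5 match(es) in b → 5 row(s).
- a[5] auth_id=3 → 6 match(es) in b → 6 row(s).
- a[6] auth_id=5 → 5 match(es) in b → 5 row(s).
- a[7] auth_id=6 → 5 match(es) in b → 5 row(s).
Total: 36 rows.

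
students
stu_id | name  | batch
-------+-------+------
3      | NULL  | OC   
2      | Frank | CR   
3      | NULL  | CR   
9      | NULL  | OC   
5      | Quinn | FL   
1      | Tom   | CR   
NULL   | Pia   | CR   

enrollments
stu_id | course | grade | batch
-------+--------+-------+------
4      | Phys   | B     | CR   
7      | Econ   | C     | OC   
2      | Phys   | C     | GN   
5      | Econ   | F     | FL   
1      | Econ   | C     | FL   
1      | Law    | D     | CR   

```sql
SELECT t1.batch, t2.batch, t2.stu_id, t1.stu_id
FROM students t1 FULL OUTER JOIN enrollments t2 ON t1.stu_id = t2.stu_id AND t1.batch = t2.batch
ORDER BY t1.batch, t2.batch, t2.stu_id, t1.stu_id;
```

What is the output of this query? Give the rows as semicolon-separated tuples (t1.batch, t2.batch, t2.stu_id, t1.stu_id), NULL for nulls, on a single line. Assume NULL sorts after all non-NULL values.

(CR, CR, 1, 1); (CR, NULL, NULL, 2); (CR, NULL, NULL, 3); (CR, NULL, NULL, NULL); (FL, FL, 5, 5); (OC, NULL, NULL, 3); (OC, NULL, NULL, 9); (NULL, CR, 4, NULL); (NULL, FL, 1, NULL); (NULL, GN, 2, NULL); (NULL, OC, 7, NULL)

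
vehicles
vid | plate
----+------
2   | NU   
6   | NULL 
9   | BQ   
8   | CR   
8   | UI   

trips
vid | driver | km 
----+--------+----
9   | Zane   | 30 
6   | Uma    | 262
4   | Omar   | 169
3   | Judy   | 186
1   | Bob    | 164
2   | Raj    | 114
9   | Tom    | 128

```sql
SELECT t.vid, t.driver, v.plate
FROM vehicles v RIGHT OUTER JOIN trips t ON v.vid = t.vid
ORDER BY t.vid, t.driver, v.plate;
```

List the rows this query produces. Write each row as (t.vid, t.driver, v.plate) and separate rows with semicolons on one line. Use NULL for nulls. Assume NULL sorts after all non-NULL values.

RIGHT JOIN keeps every row from `trips`; unmatched rows get NULL for `vehicles`'s columns.
Matching on v.vid = t.vid.
- v[0] vid=2 → 1 match(es) in t → 1 row(s).
- v[1] vid=6 → 1 match(es) in t → 1 row(s).
- v[2] vid=9 → 2 match(es) in t → 2 row(s).
- v[3] vid=8 → no match.
- v[4] vid=8 → no match.
- plus 3 unmatched t row(s), each kept with NULL v columns.
After projecting and ordering:
t.vid | t.driver | v.plate
1 | Bob | NULL
2 | Raj | NU
3 | Judy | NULL
4 | Omar | NULL
6 | Uma | NULL
9 | Tom | BQ
9 | Zane | BQ

(1, Bob, NULL); (2, Raj, NU); (3, Judy, NULL); (4, Omar, NULL); (6, Uma, NULL); (9, Tom, BQ); (9, Zane, BQ)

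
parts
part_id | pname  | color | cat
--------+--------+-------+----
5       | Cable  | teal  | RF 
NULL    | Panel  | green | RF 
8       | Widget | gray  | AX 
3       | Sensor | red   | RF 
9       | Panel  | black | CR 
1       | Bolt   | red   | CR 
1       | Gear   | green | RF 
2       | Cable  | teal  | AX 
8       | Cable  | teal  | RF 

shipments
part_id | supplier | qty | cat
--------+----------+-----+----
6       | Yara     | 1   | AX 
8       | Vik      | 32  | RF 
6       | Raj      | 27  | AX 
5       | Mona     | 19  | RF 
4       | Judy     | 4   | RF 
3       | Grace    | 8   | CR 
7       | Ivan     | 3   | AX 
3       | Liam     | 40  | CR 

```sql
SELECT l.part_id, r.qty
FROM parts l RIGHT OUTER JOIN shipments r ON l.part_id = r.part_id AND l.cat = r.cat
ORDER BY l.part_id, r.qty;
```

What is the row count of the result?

RIGHT JOIN keeps every row from `shipments`; unmatched rows get NULL for `parts`'s columns.
Matching on l.part_id = r.part_id AND l.cat = r.cat. A NULL in a compared column never satisfies the condition.
- l row (part_id=5, cat=RF): matches 1 r row(s) → 1 output row(s).
- l row (part_id=NULL, cat=RF): no match.
- l row (part_id=8, cat=AX): no match.
- l row (part_id=3, cat=RF): no match.
- l row (part_id=9, cat=CR): no match.
- l row (part_id=1, cat=CR): no match.
- l row (part_id=1, cat=RF): no match.
- l row (part_id=2, cat=AX): no match.
- l row (part_id=8, cat=RF): matches 1 r row(s) → 1 output row(s).
- plus 6 unmatched r row(s), each kept with NULL l columns.
Total: 2 matched + 6 padded = 8 rows.

8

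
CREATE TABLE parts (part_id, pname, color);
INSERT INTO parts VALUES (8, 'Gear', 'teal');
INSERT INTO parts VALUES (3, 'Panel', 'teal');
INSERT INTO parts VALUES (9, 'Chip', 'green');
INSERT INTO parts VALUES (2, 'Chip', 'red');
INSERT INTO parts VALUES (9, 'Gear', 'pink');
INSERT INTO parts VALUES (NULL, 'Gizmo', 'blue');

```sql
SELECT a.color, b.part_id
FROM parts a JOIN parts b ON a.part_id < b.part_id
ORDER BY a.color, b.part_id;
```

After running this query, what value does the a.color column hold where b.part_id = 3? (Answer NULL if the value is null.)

red

INNER JOIN keeps only pairs where the ON condition holds.
Matching on a.part_id < b.part_id. A NULL in a compared column never satisfies the condition.
Matched pairs: 9.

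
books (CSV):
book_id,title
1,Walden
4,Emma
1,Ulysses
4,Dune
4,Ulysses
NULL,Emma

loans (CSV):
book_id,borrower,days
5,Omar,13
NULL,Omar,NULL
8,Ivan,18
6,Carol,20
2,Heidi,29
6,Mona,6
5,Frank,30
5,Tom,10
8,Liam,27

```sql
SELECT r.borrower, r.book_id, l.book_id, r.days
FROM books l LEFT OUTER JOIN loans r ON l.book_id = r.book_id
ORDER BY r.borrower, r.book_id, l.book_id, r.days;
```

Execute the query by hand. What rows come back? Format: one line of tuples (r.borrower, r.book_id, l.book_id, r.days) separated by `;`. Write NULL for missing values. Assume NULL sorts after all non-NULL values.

(NULL, NULL, 1, NULL); (NULL, NULL, 1, NULL); (NULL, NULL, 4, NULL); (NULL, NULL, 4, NULL); (NULL, NULL, 4, NULL); (NULL, NULL, NULL, NULL)

LEFT JOIN keeps every row from `books`; unmatched rows get NULL for `loans`'s columns.
Matching on l.book_id = r.book_id. A NULL in a compared column never satisfies the condition.
- l[0] book_id=1 → no match; kept with NULLs on the r side.
- l[1] book_id=4 → no match; kept with NULLs on the r side.
- l[2] book_id=1 → no match; kept with NULLs on the r side.
- l[3] book_id=4 → no match; kept with NULLs on the r side.
- l[4] book_id=4 → no match; kept with NULLs on the r side.
- l[5] book_id=NULL → no match; kept with NULLs on the r side.
After projecting and ordering:
r.borrower | r.book_id | l.book_id | r.days
NULL | NULL | 1 | NULL
NULL | NULL | 1 | NULL
NULL | NULL | 4 | NULL
NULL | NULL | 4 | NULL
NULL | NULL | 4 | NULL
NULL | NULL | NULL | NULL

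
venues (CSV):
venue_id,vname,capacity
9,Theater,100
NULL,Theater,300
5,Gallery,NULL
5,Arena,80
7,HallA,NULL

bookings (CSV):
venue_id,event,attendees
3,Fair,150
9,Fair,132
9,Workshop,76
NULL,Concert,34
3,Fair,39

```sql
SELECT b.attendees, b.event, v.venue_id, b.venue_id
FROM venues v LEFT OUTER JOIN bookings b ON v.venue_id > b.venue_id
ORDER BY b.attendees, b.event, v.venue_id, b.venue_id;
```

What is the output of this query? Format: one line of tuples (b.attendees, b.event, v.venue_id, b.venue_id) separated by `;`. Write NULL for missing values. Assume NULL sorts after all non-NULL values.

LEFT JOIN keeps every row from `venues`; unmatched rows get NULL for `bookings`'s columns.
Matching on v.venue_id > b.venue_id. A NULL in a compared column never satisfies the condition.
Matched pairs: 8; unmatched v rows kept: 1.

(39, Fair, 5, 3); (39, Fair, 5, 3); (39, Fair, 7, 3); (39, Fair, 9, 3); (150, Fair, 5, 3); (150, Fair, 5, 3); (150, Fair, 7, 3); (150, Fair, 9, 3); (NULL, NULL, NULL, NULL)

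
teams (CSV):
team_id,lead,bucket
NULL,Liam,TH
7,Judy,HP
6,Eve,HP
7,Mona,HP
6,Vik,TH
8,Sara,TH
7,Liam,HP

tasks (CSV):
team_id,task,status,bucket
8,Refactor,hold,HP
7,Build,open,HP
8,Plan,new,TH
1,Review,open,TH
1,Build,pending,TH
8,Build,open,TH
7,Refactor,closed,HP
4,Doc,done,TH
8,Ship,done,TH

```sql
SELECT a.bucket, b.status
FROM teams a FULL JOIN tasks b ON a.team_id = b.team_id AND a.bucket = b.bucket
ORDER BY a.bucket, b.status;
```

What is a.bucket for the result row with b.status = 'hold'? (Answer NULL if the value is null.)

NULL

FULL OUTER JOIN keeps every row from both sides; unmatched rows get NULL for the other side's columns.
Matching on a.team_id = b.team_id AND a.bucket = b.bucket. A NULL in a compared column never satisfies the condition.
Matched pairs: 9; unmatched a rows kept: 3; unmatched b rows kept: 4.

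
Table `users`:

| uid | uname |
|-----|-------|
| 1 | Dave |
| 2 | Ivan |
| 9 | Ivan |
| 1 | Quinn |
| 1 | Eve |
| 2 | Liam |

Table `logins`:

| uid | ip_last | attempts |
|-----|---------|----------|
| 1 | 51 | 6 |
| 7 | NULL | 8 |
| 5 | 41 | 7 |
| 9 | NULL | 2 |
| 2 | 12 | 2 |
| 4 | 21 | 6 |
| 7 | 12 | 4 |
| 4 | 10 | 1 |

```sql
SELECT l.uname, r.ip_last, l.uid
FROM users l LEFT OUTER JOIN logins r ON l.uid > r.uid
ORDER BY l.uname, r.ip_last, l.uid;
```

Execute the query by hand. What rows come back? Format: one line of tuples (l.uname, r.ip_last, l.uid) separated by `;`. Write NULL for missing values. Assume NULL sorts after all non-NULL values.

(Dave, NULL, 1); (Eve, NULL, 1); (Ivan, 10, 9); (Ivan, 12, 9); (Ivan, 12, 9); (Ivan, 21, 9); (Ivan, 41, 9); (Ivan, 51, 2); (Ivan, 51, 9); (Ivan, NULL, 9); (Liam, 51, 2); (Quinn, NULL, 1)

LEFT JOIN keeps every row from `users`; unmatched rows get NULL for `logins`'s columns.
Matching on l.uid > r.uid.
- l[0] uid=1 → no match; kept with NULLs on the r side.
- l[1] uid=2 → 1 match(es) in r → 1 row(s).
- l[2] uid=9 → 7 match(es) in r → 7 row(s).
- l[3] uid=1 → no match; kept with NULLs on the r side.
- l[4] uid=1 → no match; kept with NULLs on the r side.
- l[5] uid=2 → 1 match(es) in r → 1 row(s).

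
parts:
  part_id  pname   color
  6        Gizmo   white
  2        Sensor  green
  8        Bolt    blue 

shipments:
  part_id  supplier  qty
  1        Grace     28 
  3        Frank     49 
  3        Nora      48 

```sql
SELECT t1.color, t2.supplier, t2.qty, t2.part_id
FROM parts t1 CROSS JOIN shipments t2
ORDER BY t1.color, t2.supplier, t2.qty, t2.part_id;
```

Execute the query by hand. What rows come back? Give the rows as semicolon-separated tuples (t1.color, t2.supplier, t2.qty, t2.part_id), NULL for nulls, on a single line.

CROSS JOIN pairs every row of `parts` with every row of `shipments`: 3 × 3 = 9 rows.
After projecting and ordering:
t1.color | t2.supplier | t2.qty | t2.part_id
blue | Frank | 49 | 3
blue | Grace | 28 | 1
blue | Nora | 48 | 3
green | Frank | 49 | 3
green | Grace | 28 | 1
green | Nora | 48 | 3
white | Frank | 49 | 3
white | Grace | 28 | 1
white | Nora | 48 | 3

(blue, Frank, 49, 3); (blue, Grace, 28, 1); (blue, Nora, 48, 3); (green, Frank, 49, 3); (green, Grace, 28, 1); (green, Nora, 48, 3); (white, Frank, 49, 3); (white, Grace, 28, 1); (white, Nora, 48, 3)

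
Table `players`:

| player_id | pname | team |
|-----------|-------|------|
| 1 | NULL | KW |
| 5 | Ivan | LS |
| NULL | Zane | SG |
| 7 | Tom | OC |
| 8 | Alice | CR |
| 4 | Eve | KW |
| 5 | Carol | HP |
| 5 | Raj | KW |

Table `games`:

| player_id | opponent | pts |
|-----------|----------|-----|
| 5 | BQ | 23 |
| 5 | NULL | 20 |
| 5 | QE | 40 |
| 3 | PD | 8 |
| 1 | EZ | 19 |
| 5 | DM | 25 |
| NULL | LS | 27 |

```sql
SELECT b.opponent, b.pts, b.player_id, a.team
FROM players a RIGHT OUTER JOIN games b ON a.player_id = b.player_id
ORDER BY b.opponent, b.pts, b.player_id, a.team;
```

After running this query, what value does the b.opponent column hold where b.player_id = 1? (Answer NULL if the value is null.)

EZ

RIGHT JOIN keeps every row from `games`; unmatched rows get NULL for `players`'s columns.
Matching on a.player_id = b.player_id. A NULL in a compared column never satisfies the condition.
- a row (player_id=1): matches 1 b row(s) → 1 output row(s).
- a row (player_id=5): matches 4 b row(s) → 4 output row(s).
- a row (player_id=NULL): no match.
- a row (player_id=7): no match.
- a row (player_id=8): no match.
- a row (player_id=4): no match.
- a row (player_id=5): matches 4 b row(s) → 4 output row(s).
- a row (player_id=5): matches 4 b row(s) → 4 output row(s).
- plus 2 unmatched b row(s), each kept with NULL a columns.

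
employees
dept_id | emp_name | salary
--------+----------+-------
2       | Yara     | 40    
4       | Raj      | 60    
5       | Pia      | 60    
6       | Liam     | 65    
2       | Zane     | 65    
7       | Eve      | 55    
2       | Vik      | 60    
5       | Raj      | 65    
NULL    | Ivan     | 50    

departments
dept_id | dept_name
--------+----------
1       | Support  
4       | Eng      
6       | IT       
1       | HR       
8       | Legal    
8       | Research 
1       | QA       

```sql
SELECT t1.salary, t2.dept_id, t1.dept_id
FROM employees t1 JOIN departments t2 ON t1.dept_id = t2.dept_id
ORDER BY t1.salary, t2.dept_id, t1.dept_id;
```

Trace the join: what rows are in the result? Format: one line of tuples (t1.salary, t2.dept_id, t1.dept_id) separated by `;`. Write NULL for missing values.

(60, 4, 4); (65, 6, 6)

INNER JOIN keeps only pairs where the ON condition holds.
Matching on t1.dept_id = t2.dept_id. A NULL in a compared column never satisfies the condition.
Matched pairs: 2.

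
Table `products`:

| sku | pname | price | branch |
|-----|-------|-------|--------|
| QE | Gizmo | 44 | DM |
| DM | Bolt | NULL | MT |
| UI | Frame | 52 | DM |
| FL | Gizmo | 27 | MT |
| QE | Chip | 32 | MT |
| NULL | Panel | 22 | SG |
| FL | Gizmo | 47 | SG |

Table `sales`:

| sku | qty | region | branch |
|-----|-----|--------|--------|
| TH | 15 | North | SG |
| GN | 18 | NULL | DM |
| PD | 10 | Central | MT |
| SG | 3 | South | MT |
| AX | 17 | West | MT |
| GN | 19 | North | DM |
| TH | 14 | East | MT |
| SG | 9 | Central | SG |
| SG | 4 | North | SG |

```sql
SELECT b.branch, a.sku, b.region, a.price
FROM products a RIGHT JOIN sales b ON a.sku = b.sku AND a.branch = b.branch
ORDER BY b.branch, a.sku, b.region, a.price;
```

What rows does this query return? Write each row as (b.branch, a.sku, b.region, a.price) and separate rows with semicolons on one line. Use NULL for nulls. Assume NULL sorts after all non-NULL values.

(DM, NULL, North, NULL); (DM, NULL, NULL, NULL); (MT, NULL, Central, NULL); (MT, NULL, East, NULL); (MT, NULL, South, NULL); (MT, NULL, West, NULL); (SG, NULL, Central, NULL); (SG, NULL, North, NULL); (SG, NULL, North, NULL)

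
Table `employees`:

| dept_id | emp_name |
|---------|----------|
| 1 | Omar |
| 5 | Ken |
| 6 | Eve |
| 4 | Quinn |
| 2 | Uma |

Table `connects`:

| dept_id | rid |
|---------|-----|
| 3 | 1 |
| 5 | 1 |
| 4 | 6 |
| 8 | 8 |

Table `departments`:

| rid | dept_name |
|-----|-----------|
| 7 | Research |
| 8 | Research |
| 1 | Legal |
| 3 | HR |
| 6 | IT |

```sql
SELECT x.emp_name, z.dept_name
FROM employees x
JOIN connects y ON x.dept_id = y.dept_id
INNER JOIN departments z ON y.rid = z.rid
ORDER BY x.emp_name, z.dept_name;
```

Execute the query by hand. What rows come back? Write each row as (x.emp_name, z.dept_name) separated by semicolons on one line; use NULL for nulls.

(Ken, Legal); (Quinn, IT)

Evaluate left to right. First `employees x INNER JOIN connects y` on dept_id: 2 row(s).
Then INNER JOIN `departments z` on rid: keep only rows whose y.rid appears in z.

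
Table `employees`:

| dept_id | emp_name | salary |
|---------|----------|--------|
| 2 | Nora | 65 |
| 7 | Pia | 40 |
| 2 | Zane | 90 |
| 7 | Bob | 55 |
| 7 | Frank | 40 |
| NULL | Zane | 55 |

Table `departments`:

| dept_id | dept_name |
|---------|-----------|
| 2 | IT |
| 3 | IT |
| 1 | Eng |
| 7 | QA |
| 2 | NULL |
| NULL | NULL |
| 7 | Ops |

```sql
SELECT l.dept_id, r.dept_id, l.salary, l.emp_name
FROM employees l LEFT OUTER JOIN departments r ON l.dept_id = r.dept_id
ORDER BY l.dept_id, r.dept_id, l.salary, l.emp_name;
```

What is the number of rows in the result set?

11

LEFT JOIN keeps every row from `employees`; unmatched rows get NULL for `departments`'s columns.
Matching on l.dept_id = r.dept_id. A NULL in a compared column never satisfies the condition.
Matched pairs: 10; unmatched l rows kept: 1.
Total: 10 matched + 1 padded = 11 rows.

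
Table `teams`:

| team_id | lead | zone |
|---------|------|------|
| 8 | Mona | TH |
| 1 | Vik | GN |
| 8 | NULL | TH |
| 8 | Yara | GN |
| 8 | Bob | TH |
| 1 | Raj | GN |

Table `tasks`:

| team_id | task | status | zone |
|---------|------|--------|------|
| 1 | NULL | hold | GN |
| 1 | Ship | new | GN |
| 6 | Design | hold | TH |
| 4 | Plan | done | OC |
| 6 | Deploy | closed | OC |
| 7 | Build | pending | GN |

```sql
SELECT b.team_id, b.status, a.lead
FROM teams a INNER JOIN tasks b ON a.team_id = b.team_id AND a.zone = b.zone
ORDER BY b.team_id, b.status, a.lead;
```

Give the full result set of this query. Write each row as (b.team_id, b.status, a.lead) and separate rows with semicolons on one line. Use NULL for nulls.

(1, hold, Raj); (1, hold, Vik); (1, new, Raj); (1, new, Vik)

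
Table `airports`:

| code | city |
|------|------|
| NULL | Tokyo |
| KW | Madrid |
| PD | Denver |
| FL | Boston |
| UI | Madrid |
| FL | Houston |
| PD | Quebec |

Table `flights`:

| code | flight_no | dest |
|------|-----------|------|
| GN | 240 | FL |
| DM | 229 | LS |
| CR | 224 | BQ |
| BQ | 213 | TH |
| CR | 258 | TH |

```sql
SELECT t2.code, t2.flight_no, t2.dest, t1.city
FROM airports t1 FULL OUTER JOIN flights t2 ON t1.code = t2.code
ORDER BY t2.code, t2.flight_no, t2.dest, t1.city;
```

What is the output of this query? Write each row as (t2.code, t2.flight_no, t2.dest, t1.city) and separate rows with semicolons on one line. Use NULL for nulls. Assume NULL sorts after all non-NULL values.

FULL OUTER JOIN keeps every row from both sides; unmatched rows get NULL for the other side's columns.
Matching on t1.code = t2.code. A NULL in a compared column never satisfies the condition.
Matched pairs: 0; unmatched t1 rows kept: 7; unmatched t2 rows kept: 5.

(BQ, 213, TH, NULL); (CR, 224, BQ, NULL); (CR, 258, TH, NULL); (DM, 229, LS, NULL); (GN, 240, FL, NULL); (NULL, NULL, NULL, Boston); (NULL, NULL, NULL, Denver); (NULL, NULL, NULL, Houston); (NULL, NULL, NULL, Madrid); (NULL, NULL, NULL, Madrid); (NULL, NULL, NULL, Quebec); (NULL, NULL, NULL, Tokyo)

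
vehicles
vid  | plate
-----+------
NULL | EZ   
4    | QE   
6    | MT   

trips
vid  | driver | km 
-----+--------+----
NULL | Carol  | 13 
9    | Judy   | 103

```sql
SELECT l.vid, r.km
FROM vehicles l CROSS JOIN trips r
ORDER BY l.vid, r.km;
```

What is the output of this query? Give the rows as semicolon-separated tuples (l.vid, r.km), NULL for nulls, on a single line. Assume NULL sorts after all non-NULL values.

CROSS JOIN pairs every row of `vehicles` with every row of `trips`: 3 × 2 = 6 rows.
After projecting and ordering:
l.vid | r.km
4 | 13
4 | 103
6 | 13
6 | 103
NULL | 13
NULL | 103

(4, 13); (4, 103); (6, 13); (6, 103); (NULL, 13); (NULL, 103)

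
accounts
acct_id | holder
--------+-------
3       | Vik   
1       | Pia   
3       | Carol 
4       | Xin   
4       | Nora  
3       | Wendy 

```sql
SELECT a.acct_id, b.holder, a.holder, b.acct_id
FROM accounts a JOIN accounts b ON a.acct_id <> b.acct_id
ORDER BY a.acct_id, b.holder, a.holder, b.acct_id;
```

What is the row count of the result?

INNER JOIN keeps only pairs where the ON condition holds.
Matching on a.acct_id <> b.acct_id.
- a[0] acct_id=3 → 3 match(es) in b → 3 row(s).
- a[1] acct_id=1 → 5 match(es) in b → 5 row(s).
- a[2] acct_id=3 → 3 match(es) in b → 3 row(s).
- a[3] acct_id=4 → 4 match(es) in b → 4 row(s).
- a[4] acct_id=4 → 4 match(es) in b → 4 row(s).
- a[5] acct_id=3 → 3 match(es) in b → 3 row(s).
Total: 22 rows.

22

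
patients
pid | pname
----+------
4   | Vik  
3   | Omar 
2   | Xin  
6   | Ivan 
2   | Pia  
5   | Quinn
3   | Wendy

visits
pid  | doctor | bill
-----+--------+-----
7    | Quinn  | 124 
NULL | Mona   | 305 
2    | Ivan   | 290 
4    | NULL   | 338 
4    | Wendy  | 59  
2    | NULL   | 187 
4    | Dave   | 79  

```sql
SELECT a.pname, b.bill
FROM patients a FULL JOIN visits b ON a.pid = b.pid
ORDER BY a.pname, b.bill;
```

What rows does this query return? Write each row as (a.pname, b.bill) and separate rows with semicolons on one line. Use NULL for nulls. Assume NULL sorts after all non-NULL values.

(Ivan, NULL); (Omar, NULL); (Pia, 187); (Pia, 290); (Quinn, NULL); (Vik, 59); (Vik, 79); (Vik, 338); (Wendy, NULL); (Xin, 187); (Xin, 290); (NULL, 124); (NULL, 305)

FULL OUTER JOIN keeps every row from both sides; unmatched rows get NULL for the other side's columns.
Matching on a.pid = b.pid. A NULL in a compared column never satisfies the condition.
- a row (pid=4): matches 3 b row(s) → 3 output row(s).
- a row (pid=3): no match → kept, b columns NULL.
- a row (pid=2): matches 2 b row(s) → 2 output row(s).
- a row (pid=6): no match → kept, b columns NULL.
- a row (pid=2): matches 2 b row(s) → 2 output row(s).
- a row (pid=5): no match → kept, b columns NULL.
- a row (pid=3): no match → kept, b columns NULL.
- 2 row(s) from b found no a partner → padded with NULL.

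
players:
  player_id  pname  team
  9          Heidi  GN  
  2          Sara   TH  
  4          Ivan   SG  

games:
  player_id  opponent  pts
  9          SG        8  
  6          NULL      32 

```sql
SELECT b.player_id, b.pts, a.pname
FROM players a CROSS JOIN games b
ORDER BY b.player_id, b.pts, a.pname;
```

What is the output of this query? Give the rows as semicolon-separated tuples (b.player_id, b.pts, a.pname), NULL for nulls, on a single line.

(6, 32, Heidi); (6, 32, Ivan); (6, 32, Sara); (9, 8, Heidi); (9, 8, Ivan); (9, 8, Sara)

CROSS JOIN pairs every row of `players` with every row of `games`: 3 × 2 = 6 rows.
After projecting and ordering:
b.player_id | b.pts | a.pname
6 | 32 | Heidi
6 | 32 | Ivan
6 | 32 | Sara
9 | 8 | Heidi
9 | 8 | Ivan
9 | 8 | Sara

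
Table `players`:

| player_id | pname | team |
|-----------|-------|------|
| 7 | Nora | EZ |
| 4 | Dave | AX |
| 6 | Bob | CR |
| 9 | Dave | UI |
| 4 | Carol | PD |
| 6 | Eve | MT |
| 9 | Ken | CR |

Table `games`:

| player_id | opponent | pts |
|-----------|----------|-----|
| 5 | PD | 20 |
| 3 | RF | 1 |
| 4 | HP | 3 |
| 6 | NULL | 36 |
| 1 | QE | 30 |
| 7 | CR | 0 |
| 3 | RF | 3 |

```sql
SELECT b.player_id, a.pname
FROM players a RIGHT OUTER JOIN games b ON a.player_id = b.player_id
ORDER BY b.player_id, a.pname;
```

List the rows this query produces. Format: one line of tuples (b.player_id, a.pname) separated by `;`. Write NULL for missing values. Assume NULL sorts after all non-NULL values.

RIGHT JOIN keeps every row from `games`; unmatched rows get NULL for `players`'s columns.
Matching on a.player_id = b.player_id.
Matched pairs: 5; unmatched b rows kept: 4.

(1, NULL); (3, NULL); (3, NULL); (4, Carol); (4, Dave); (5, NULL); (6, Bob); (6, Eve); (7, Nora)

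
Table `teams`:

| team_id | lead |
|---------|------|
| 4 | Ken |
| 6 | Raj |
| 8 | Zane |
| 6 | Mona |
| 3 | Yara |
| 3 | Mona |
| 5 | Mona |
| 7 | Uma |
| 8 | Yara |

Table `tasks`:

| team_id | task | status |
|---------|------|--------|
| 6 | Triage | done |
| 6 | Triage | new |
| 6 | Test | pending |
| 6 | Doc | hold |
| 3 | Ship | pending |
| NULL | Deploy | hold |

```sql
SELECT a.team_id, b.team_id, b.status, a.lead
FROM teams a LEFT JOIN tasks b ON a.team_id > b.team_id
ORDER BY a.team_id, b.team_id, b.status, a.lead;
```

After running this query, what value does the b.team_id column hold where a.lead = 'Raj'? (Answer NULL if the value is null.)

LEFT JOIN keeps every row from `teams`; unmatched rows get NULL for `tasks`'s columns.
Matching on a.team_id > b.team_id. A NULL in a compared column never satisfies the condition.
- a (team_id=4) pairs with 1 row(s) of b.
- a (team_id=6) pairs with 1 row(s) of b.
- a (team_id=8) pairs with 5 row(s) of b.
- a (team_id=6) pairs with 1 row(s) of b.
- a (team_id=3) has no partner → padded with NULL.
- a (team_id=3) has no partner → padded with NULL.
- a (team_id=5) pairs with 1 row(s) of b.
- a (team_id=7) pairs with 5 row(s) of b.
- a (team_id=8) pairs with 5 row(s) of b.

3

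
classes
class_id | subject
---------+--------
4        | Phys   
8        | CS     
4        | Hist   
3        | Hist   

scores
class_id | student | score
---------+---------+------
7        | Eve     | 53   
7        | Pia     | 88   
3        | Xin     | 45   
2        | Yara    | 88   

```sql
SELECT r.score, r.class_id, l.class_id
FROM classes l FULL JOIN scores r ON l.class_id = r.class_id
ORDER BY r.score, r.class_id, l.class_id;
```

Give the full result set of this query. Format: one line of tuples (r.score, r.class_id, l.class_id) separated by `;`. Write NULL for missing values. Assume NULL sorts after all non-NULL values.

(45, 3, 3); (53, 7, NULL); (88, 2, NULL); (88, 7, NULL); (NULL, NULL, 4); (NULL, NULL, 4); (NULL, NULL, 8)

FULL OUTER JOIN keeps every row from both sides; unmatched rows get NULL for the other side's columns.
Matching on l.class_id = r.class_id.
- class_id=4: no r row matches, row kept with r columns NULL.
- class_id=8: no r row matches, row kept with r columns NULL.
- class_id=4: no r row matches, row kept with r columns NULL.
- class_id=3: 1 matching r row(s), so 1 row(s) emitted.
- plus 3 unmatched r row(s), each kept with NULL l columns.
After projecting and ordering:
r.score | r.class_id | l.class_id
45 | 3 | 3
53 | 7 | NULL
88 | 2 | NULL
88 | 7 | NULL
NULL | NULL | 4
NULL | NULL | 4
NULL | NULL | 8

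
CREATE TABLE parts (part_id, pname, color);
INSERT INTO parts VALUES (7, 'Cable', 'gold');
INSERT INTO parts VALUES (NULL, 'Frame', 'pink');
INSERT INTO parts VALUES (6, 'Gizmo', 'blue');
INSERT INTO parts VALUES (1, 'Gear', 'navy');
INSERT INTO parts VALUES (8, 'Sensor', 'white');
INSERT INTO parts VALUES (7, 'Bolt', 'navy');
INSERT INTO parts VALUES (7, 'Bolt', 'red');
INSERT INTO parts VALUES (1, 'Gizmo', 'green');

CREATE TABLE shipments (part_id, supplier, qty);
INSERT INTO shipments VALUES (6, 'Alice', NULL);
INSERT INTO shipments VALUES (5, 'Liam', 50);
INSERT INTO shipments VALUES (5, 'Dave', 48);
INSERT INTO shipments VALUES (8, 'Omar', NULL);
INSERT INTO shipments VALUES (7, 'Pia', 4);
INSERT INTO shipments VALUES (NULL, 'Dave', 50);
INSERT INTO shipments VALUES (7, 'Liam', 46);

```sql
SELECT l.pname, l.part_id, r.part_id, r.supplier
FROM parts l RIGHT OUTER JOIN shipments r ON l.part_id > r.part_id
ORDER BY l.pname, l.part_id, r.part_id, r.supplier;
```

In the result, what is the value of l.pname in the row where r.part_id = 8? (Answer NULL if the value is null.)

NULL

RIGHT JOIN keeps every row from `shipments`; unmatched rows get NULL for `parts`'s columns.
Matching on l.part_id > r.part_id. A NULL in a compared column never satisfies the condition.
- l (part_id=7) pairs with 3 row(s) of r.
- l (part_id=NULL) has no partner in r.
- l (part_id=6) pairs with 2 row(s) of r.
- l (part_id=1) has no partner in r.
- l (part_id=8) pairs with 5 row(s) of r.
- l (part_id=7) pairs with 3 row(s) of r.
- l (part_id=7) pairs with 3 row(s) of r.
- l (part_id=1) has no partner in r.
- 2 r row(s) had no l match → kept, l columns NULL.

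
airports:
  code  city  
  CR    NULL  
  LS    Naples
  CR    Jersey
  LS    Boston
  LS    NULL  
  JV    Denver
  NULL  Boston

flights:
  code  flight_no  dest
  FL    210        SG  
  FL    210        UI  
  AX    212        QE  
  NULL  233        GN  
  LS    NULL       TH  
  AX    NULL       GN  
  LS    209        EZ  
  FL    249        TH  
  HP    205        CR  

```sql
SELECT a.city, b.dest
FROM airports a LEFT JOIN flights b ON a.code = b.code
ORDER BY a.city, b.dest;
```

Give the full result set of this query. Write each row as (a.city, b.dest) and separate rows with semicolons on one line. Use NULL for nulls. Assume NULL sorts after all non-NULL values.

LEFT JOIN keeps every row from `airports`; unmatched rows get NULL for `flights`'s columns.
Matching on a.code = b.code. A NULL in a compared column never satisfies the condition.
- a (code=CR) has no partner → padded with NULL.
- a (code=LS) pairs with 2 row(s) of b.
- a (code=CR) has no partner → padded with NULL.
- a (code=LS) pairs with 2 row(s) of b.
- a (code=LS) pairs with 2 row(s) of b.
- a (code=JV) has no partner → padded with NULL.
- a (code=NULL) has no partner → padded with NULL.
After projecting and ordering:
a.city | b.dest
Boston | EZ
Boston | TH
Boston | NULL
Denver | NULL
Jersey | NULL
Naples | EZ
Naples | TH
NULL | EZ
NULL | TH
NULL | NULL

(Boston, EZ); (Boston, TH); (Boston, NULL); (Denver, NULL); (Jersey, NULL); (Naples, EZ); (Naples, TH); (NULL, EZ); (NULL, TH); (NULL, NULL)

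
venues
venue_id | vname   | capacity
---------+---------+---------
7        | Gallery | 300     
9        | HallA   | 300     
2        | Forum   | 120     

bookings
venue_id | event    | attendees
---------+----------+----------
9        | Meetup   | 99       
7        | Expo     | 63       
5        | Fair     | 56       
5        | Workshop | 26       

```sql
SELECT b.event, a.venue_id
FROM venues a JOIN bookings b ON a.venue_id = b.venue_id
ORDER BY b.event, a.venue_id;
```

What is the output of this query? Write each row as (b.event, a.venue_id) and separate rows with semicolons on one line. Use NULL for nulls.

(Expo, 7); (Meetup, 9)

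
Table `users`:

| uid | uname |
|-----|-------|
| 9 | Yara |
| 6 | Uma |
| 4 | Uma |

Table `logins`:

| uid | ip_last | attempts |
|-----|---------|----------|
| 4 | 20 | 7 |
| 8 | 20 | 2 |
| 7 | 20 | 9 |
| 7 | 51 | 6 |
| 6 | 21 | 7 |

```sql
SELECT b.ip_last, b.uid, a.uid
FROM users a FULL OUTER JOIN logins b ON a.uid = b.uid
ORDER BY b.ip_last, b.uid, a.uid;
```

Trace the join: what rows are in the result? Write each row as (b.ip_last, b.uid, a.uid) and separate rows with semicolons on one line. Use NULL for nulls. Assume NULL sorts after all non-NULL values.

FULL OUTER JOIN keeps every row from both sides; unmatched rows get NULL for the other side's columns.
Matching on a.uid = b.uid.
- a (uid=9) has no partner → padded with NULL.
- a (uid=6) pairs with 1 row(s) of b.
- a (uid=4) pairs with 1 row(s) of b.
- 3 b row(s) had no a match → kept, a columns NULL.
After projecting and ordering:
b.ip_last | b.uid | a.uid
20 | 4 | 4
20 | 7 | NULL
20 | 8 | NULL
21 | 6 | 6
51 | 7 | NULL
NULL | NULL | 9

(20, 4, 4); (20, 7, NULL); (20, 8, NULL); (21, 6, 6); (51, 7, NULL); (NULL, NULL, 9)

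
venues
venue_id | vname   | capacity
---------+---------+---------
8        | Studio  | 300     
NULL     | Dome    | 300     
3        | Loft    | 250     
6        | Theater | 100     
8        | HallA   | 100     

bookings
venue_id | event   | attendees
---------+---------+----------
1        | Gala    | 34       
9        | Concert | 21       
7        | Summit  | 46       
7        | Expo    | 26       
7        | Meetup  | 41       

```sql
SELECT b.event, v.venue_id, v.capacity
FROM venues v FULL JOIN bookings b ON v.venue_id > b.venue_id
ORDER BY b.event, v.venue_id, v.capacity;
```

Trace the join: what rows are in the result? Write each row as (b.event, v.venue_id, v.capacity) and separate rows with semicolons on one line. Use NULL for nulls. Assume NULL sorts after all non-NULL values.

(Concert, NULL, NULL); (Expo, 8, 100); (Expo, 8, 300); (Gala, 3, 250); (Gala, 6, 100); (Gala, 8, 100); (Gala, 8, 300); (Meetup, 8, 100); (Meetup, 8, 300); (Summit, 8, 100); (Summit, 8, 300); (NULL, NULL, 300)

FULL OUTER JOIN keeps every row from both sides; unmatched rows get NULL for the other side's columns.
Matching on v.venue_id > b.venue_id. A NULL in a compared column never satisfies the condition.
Matched pairs: 10; unmatched v rows kept: 1; unmatched b rows kept: 1.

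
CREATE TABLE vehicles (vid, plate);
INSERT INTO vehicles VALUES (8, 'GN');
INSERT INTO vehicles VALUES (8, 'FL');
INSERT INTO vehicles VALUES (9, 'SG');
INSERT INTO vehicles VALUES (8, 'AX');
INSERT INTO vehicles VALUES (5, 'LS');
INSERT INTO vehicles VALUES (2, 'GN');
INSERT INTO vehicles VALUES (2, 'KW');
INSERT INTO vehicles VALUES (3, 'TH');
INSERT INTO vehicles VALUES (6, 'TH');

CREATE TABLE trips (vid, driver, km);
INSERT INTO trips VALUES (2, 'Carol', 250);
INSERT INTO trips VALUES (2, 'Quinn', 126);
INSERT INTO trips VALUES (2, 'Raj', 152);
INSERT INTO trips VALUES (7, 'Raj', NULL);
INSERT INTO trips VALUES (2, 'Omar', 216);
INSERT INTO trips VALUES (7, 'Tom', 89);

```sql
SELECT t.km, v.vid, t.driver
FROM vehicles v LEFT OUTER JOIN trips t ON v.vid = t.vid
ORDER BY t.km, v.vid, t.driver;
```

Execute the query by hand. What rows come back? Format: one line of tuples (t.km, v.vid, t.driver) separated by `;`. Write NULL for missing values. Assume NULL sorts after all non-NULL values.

LEFT JOIN keeps every row from `vehicles`; unmatched rows get NULL for `trips`'s columns.
Matching on v.vid = t.vid.
Matched pairs: 8; unmatched v rows kept: 7.

(126, 2, Quinn); (126, 2, Quinn); (152, 2, Raj); (152, 2, Raj); (216, 2, Omar); (216, 2, Omar); (250, 2, Carol); (250, 2, Carol); (NULL, 3, NULL); (NULL, 5, NULL); (NULL, 6, NULL); (NULL, 8, NULL); (NULL, 8, NULL); (NULL, 8, NULL); (NULL, 9, NULL)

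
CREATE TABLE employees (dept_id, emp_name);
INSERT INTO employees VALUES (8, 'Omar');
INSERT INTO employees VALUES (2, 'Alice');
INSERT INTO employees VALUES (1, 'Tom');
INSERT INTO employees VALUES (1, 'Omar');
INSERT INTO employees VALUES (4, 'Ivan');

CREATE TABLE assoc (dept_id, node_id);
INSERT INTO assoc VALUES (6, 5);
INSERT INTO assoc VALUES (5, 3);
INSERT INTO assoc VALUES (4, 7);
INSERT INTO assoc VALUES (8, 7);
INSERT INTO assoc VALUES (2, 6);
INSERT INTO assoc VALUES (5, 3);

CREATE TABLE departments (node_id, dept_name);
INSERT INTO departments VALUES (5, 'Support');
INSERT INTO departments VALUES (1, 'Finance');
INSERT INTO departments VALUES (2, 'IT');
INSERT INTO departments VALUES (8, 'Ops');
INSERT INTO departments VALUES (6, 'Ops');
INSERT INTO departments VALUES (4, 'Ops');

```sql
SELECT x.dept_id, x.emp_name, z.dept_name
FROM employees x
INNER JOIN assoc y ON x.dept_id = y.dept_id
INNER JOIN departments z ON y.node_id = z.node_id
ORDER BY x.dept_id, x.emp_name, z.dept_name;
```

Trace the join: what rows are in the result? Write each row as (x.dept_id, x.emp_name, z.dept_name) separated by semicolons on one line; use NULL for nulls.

(2, Alice, Ops)

Step 1 — x INNER JOIN y on dept_id → 3 row(s).
Then INNER JOIN `departments z` on node_id: keep only rows whose y.node_id appears in z.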